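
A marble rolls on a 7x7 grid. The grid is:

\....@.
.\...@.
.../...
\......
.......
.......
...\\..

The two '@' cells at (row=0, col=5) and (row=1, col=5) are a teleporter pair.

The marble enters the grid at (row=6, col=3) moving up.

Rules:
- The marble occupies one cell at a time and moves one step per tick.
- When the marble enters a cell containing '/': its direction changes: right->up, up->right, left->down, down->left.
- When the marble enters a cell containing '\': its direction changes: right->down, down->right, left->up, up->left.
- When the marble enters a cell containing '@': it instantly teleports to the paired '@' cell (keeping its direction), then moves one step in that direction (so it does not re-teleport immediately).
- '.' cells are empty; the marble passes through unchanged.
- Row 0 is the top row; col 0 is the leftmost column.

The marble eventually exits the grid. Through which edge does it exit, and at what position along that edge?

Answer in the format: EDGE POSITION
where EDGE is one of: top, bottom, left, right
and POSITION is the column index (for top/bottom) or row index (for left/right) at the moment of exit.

Answer: left 6

Derivation:
Step 1: enter (6,3), '\' deflects up->left, move left to (6,2)
Step 2: enter (6,2), '.' pass, move left to (6,1)
Step 3: enter (6,1), '.' pass, move left to (6,0)
Step 4: enter (6,0), '.' pass, move left to (6,-1)
Step 5: at (6,-1) — EXIT via left edge, pos 6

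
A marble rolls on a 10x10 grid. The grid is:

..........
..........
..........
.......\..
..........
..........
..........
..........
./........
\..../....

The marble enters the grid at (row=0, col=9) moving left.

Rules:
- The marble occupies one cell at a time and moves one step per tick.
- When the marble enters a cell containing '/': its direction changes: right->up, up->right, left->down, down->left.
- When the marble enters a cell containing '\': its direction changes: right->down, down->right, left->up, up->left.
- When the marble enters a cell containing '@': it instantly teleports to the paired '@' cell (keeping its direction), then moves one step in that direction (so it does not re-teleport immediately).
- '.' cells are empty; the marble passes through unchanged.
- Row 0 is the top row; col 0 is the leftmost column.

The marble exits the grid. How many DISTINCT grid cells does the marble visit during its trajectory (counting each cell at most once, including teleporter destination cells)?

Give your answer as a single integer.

Step 1: enter (0,9), '.' pass, move left to (0,8)
Step 2: enter (0,8), '.' pass, move left to (0,7)
Step 3: enter (0,7), '.' pass, move left to (0,6)
Step 4: enter (0,6), '.' pass, move left to (0,5)
Step 5: enter (0,5), '.' pass, move left to (0,4)
Step 6: enter (0,4), '.' pass, move left to (0,3)
Step 7: enter (0,3), '.' pass, move left to (0,2)
Step 8: enter (0,2), '.' pass, move left to (0,1)
Step 9: enter (0,1), '.' pass, move left to (0,0)
Step 10: enter (0,0), '.' pass, move left to (0,-1)
Step 11: at (0,-1) — EXIT via left edge, pos 0
Distinct cells visited: 10 (path length 10)

Answer: 10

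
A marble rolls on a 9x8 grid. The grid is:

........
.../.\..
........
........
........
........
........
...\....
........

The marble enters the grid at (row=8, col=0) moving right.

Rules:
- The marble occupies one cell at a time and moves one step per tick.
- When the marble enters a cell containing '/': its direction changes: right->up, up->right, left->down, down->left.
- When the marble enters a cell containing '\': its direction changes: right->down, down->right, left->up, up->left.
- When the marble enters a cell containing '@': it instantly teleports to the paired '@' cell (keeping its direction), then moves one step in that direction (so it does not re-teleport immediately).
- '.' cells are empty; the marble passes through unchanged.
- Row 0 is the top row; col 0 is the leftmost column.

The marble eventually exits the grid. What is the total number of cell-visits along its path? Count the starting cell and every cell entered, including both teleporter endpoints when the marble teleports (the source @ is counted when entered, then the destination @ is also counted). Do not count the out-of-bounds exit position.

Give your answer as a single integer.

Step 1: enter (8,0), '.' pass, move right to (8,1)
Step 2: enter (8,1), '.' pass, move right to (8,2)
Step 3: enter (8,2), '.' pass, move right to (8,3)
Step 4: enter (8,3), '.' pass, move right to (8,4)
Step 5: enter (8,4), '.' pass, move right to (8,5)
Step 6: enter (8,5), '.' pass, move right to (8,6)
Step 7: enter (8,6), '.' pass, move right to (8,7)
Step 8: enter (8,7), '.' pass, move right to (8,8)
Step 9: at (8,8) — EXIT via right edge, pos 8
Path length (cell visits): 8

Answer: 8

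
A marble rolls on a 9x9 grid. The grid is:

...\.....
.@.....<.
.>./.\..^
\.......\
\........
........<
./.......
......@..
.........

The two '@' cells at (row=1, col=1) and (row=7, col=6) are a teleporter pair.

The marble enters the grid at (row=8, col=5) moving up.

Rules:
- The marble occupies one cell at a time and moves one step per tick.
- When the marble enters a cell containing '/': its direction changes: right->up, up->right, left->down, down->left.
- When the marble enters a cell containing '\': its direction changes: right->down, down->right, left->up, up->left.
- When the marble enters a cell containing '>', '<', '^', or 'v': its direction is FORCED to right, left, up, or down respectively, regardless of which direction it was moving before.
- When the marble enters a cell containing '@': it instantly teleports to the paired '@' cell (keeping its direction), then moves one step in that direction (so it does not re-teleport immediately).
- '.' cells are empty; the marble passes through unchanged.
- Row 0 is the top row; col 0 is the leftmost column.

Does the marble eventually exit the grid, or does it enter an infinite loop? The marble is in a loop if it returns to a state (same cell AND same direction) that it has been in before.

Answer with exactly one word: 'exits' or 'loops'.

Step 1: enter (8,5), '.' pass, move up to (7,5)
Step 2: enter (7,5), '.' pass, move up to (6,5)
Step 3: enter (6,5), '.' pass, move up to (5,5)
Step 4: enter (5,5), '.' pass, move up to (4,5)
Step 5: enter (4,5), '.' pass, move up to (3,5)
Step 6: enter (3,5), '.' pass, move up to (2,5)
Step 7: enter (2,5), '\' deflects up->left, move left to (2,4)
Step 8: enter (2,4), '.' pass, move left to (2,3)
Step 9: enter (2,3), '/' deflects left->down, move down to (3,3)
Step 10: enter (3,3), '.' pass, move down to (4,3)
Step 11: enter (4,3), '.' pass, move down to (5,3)
Step 12: enter (5,3), '.' pass, move down to (6,3)
Step 13: enter (6,3), '.' pass, move down to (7,3)
Step 14: enter (7,3), '.' pass, move down to (8,3)
Step 15: enter (8,3), '.' pass, move down to (9,3)
Step 16: at (9,3) — EXIT via bottom edge, pos 3

Answer: exits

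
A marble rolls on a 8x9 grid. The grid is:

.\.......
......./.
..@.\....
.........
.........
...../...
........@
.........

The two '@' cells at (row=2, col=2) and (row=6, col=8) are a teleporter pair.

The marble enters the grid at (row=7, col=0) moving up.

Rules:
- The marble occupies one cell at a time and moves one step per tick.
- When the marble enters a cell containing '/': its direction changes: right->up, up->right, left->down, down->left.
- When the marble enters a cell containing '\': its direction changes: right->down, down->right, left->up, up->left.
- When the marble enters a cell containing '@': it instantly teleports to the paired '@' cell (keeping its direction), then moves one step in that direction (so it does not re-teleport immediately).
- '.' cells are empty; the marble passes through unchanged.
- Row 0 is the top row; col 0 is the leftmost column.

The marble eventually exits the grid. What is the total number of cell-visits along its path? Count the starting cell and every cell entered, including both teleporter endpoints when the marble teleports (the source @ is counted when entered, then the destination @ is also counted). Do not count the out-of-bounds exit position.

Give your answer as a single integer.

Step 1: enter (7,0), '.' pass, move up to (6,0)
Step 2: enter (6,0), '.' pass, move up to (5,0)
Step 3: enter (5,0), '.' pass, move up to (4,0)
Step 4: enter (4,0), '.' pass, move up to (3,0)
Step 5: enter (3,0), '.' pass, move up to (2,0)
Step 6: enter (2,0), '.' pass, move up to (1,0)
Step 7: enter (1,0), '.' pass, move up to (0,0)
Step 8: enter (0,0), '.' pass, move up to (-1,0)
Step 9: at (-1,0) — EXIT via top edge, pos 0
Path length (cell visits): 8

Answer: 8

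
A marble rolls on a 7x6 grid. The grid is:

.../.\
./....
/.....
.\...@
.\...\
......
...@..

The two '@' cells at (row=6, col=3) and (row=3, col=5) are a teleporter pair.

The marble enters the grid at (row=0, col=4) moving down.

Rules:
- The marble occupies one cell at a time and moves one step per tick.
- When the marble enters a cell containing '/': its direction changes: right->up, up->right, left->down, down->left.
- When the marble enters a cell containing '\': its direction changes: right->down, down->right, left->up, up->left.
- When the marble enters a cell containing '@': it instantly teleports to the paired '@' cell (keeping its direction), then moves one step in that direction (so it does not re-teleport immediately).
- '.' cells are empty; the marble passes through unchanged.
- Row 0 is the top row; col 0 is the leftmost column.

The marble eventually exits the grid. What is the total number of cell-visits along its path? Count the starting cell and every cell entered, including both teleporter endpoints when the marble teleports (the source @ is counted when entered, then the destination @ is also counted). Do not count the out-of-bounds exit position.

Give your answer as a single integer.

Step 1: enter (0,4), '.' pass, move down to (1,4)
Step 2: enter (1,4), '.' pass, move down to (2,4)
Step 3: enter (2,4), '.' pass, move down to (3,4)
Step 4: enter (3,4), '.' pass, move down to (4,4)
Step 5: enter (4,4), '.' pass, move down to (5,4)
Step 6: enter (5,4), '.' pass, move down to (6,4)
Step 7: enter (6,4), '.' pass, move down to (7,4)
Step 8: at (7,4) — EXIT via bottom edge, pos 4
Path length (cell visits): 7

Answer: 7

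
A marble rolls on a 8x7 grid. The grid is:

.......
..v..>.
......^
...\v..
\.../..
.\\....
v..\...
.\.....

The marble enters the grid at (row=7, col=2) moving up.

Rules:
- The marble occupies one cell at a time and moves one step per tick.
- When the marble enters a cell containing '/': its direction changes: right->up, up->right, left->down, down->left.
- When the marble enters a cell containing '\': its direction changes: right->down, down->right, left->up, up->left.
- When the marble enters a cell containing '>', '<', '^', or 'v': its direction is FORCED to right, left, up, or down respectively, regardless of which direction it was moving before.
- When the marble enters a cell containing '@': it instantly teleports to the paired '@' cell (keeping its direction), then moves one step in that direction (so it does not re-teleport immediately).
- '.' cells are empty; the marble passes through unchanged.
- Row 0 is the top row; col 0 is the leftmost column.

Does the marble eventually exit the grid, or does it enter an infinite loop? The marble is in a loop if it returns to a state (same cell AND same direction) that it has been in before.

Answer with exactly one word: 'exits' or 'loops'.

Answer: exits

Derivation:
Step 1: enter (7,2), '.' pass, move up to (6,2)
Step 2: enter (6,2), '.' pass, move up to (5,2)
Step 3: enter (5,2), '\' deflects up->left, move left to (5,1)
Step 4: enter (5,1), '\' deflects left->up, move up to (4,1)
Step 5: enter (4,1), '.' pass, move up to (3,1)
Step 6: enter (3,1), '.' pass, move up to (2,1)
Step 7: enter (2,1), '.' pass, move up to (1,1)
Step 8: enter (1,1), '.' pass, move up to (0,1)
Step 9: enter (0,1), '.' pass, move up to (-1,1)
Step 10: at (-1,1) — EXIT via top edge, pos 1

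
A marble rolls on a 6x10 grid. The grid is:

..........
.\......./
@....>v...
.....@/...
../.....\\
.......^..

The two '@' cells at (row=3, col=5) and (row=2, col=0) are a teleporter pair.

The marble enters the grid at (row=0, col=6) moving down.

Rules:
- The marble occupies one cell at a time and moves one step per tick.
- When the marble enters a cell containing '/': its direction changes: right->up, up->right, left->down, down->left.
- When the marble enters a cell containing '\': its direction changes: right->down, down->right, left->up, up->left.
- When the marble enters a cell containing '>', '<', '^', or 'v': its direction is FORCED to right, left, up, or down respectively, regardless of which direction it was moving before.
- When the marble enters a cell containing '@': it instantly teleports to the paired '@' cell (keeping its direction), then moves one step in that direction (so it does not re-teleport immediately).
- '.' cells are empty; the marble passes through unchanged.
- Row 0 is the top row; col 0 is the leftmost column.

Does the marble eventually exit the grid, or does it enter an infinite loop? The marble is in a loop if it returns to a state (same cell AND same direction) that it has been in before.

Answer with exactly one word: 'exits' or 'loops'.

Step 1: enter (0,6), '.' pass, move down to (1,6)
Step 2: enter (1,6), '.' pass, move down to (2,6)
Step 3: enter (2,6), 'v' forces down->down, move down to (3,6)
Step 4: enter (3,6), '/' deflects down->left, move left to (3,5)
Step 5: enter (3,5), '@' teleport (3,5)->(2,0), also enter (2,0), move left to (2,-1)
Step 6: at (2,-1) — EXIT via left edge, pos 2

Answer: exits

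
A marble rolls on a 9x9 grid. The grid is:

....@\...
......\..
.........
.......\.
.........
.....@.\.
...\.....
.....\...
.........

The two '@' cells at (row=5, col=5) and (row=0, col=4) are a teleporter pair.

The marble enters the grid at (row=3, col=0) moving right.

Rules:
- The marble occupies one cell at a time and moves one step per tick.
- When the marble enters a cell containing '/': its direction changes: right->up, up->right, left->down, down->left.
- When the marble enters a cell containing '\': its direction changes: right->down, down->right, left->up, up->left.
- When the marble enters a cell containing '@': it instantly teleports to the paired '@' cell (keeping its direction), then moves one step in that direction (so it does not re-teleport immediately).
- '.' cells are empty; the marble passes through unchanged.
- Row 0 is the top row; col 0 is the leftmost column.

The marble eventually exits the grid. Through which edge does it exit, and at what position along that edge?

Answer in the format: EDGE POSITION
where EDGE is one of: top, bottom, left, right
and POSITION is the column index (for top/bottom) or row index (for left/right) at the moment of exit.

Step 1: enter (3,0), '.' pass, move right to (3,1)
Step 2: enter (3,1), '.' pass, move right to (3,2)
Step 3: enter (3,2), '.' pass, move right to (3,3)
Step 4: enter (3,3), '.' pass, move right to (3,4)
Step 5: enter (3,4), '.' pass, move right to (3,5)
Step 6: enter (3,5), '.' pass, move right to (3,6)
Step 7: enter (3,6), '.' pass, move right to (3,7)
Step 8: enter (3,7), '\' deflects right->down, move down to (4,7)
Step 9: enter (4,7), '.' pass, move down to (5,7)
Step 10: enter (5,7), '\' deflects down->right, move right to (5,8)
Step 11: enter (5,8), '.' pass, move right to (5,9)
Step 12: at (5,9) — EXIT via right edge, pos 5

Answer: right 5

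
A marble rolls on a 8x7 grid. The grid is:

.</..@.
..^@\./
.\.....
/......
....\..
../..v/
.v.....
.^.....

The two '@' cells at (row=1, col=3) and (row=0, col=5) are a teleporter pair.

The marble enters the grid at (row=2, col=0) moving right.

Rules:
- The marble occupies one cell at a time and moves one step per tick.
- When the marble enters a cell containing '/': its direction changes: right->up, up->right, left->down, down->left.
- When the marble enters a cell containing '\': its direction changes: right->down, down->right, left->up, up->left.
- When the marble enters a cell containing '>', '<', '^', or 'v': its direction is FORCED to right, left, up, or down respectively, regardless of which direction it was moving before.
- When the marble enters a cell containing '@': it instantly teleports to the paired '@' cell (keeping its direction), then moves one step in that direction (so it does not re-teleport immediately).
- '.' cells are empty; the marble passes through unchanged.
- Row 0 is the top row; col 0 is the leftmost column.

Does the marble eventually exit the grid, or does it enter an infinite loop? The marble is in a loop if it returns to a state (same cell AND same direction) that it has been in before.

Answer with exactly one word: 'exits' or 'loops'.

Answer: loops

Derivation:
Step 1: enter (2,0), '.' pass, move right to (2,1)
Step 2: enter (2,1), '\' deflects right->down, move down to (3,1)
Step 3: enter (3,1), '.' pass, move down to (4,1)
Step 4: enter (4,1), '.' pass, move down to (5,1)
Step 5: enter (5,1), '.' pass, move down to (6,1)
Step 6: enter (6,1), 'v' forces down->down, move down to (7,1)
Step 7: enter (7,1), '^' forces down->up, move up to (6,1)
Step 8: enter (6,1), 'v' forces up->down, move down to (7,1)
Step 9: at (7,1) dir=down — LOOP DETECTED (seen before)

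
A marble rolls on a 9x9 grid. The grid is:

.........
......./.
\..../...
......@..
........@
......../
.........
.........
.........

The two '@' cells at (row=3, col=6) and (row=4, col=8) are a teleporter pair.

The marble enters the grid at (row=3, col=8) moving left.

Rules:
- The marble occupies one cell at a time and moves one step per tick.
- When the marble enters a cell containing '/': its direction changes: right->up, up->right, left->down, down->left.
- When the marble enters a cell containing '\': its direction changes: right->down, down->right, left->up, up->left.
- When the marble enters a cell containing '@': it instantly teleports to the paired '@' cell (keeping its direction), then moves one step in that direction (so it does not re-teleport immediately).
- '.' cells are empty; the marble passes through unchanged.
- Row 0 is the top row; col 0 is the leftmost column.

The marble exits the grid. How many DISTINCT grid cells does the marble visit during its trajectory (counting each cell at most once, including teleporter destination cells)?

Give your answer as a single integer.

Answer: 12

Derivation:
Step 1: enter (3,8), '.' pass, move left to (3,7)
Step 2: enter (3,7), '.' pass, move left to (3,6)
Step 3: enter (3,6), '@' teleport (3,6)->(4,8), also enter (4,8), move left to (4,7)
Step 4: enter (4,7), '.' pass, move left to (4,6)
Step 5: enter (4,6), '.' pass, move left to (4,5)
Step 6: enter (4,5), '.' pass, move left to (4,4)
Step 7: enter (4,4), '.' pass, move left to (4,3)
Step 8: enter (4,3), '.' pass, move left to (4,2)
Step 9: enter (4,2), '.' pass, move left to (4,1)
Step 10: enter (4,1), '.' pass, move left to (4,0)
Step 11: enter (4,0), '.' pass, move left to (4,-1)
Step 12: at (4,-1) — EXIT via left edge, pos 4
Distinct cells visited: 12 (path length 12)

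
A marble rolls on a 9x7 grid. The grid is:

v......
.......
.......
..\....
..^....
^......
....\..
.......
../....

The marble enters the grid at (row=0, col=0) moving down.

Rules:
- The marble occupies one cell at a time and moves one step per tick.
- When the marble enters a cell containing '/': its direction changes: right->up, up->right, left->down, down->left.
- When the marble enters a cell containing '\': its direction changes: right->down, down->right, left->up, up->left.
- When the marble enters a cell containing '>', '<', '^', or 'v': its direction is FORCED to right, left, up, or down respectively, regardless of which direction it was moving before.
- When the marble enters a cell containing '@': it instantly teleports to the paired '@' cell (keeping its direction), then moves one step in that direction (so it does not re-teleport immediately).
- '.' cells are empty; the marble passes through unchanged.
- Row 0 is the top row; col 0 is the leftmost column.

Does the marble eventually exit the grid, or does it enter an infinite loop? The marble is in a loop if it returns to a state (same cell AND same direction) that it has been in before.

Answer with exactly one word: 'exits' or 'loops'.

Answer: loops

Derivation:
Step 1: enter (0,0), 'v' forces down->down, move down to (1,0)
Step 2: enter (1,0), '.' pass, move down to (2,0)
Step 3: enter (2,0), '.' pass, move down to (3,0)
Step 4: enter (3,0), '.' pass, move down to (4,0)
Step 5: enter (4,0), '.' pass, move down to (5,0)
Step 6: enter (5,0), '^' forces down->up, move up to (4,0)
Step 7: enter (4,0), '.' pass, move up to (3,0)
Step 8: enter (3,0), '.' pass, move up to (2,0)
Step 9: enter (2,0), '.' pass, move up to (1,0)
Step 10: enter (1,0), '.' pass, move up to (0,0)
Step 11: enter (0,0), 'v' forces up->down, move down to (1,0)
Step 12: at (1,0) dir=down — LOOP DETECTED (seen before)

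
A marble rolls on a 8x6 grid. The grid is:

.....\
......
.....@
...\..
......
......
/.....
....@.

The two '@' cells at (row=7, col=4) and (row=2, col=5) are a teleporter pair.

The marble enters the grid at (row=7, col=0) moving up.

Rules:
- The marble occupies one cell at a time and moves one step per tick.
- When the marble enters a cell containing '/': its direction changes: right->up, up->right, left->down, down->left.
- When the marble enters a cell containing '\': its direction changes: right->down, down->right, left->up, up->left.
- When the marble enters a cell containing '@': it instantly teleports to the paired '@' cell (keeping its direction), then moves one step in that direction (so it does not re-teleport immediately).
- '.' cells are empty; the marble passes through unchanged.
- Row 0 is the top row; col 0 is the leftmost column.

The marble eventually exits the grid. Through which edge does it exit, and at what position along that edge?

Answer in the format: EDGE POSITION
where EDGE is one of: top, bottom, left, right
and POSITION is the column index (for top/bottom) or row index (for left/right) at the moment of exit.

Step 1: enter (7,0), '.' pass, move up to (6,0)
Step 2: enter (6,0), '/' deflects up->right, move right to (6,1)
Step 3: enter (6,1), '.' pass, move right to (6,2)
Step 4: enter (6,2), '.' pass, move right to (6,3)
Step 5: enter (6,3), '.' pass, move right to (6,4)
Step 6: enter (6,4), '.' pass, move right to (6,5)
Step 7: enter (6,5), '.' pass, move right to (6,6)
Step 8: at (6,6) — EXIT via right edge, pos 6

Answer: right 6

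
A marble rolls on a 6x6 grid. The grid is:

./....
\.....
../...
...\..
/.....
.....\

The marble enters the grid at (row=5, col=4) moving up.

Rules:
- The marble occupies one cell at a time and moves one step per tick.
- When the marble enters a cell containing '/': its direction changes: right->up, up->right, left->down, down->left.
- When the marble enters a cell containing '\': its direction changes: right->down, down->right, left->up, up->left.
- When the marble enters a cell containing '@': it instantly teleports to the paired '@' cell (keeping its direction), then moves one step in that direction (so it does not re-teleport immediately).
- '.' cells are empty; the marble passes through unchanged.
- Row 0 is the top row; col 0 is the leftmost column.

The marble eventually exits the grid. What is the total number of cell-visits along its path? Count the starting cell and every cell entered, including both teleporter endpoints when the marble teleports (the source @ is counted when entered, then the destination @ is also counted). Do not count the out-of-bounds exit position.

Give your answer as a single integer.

Answer: 6

Derivation:
Step 1: enter (5,4), '.' pass, move up to (4,4)
Step 2: enter (4,4), '.' pass, move up to (3,4)
Step 3: enter (3,4), '.' pass, move up to (2,4)
Step 4: enter (2,4), '.' pass, move up to (1,4)
Step 5: enter (1,4), '.' pass, move up to (0,4)
Step 6: enter (0,4), '.' pass, move up to (-1,4)
Step 7: at (-1,4) — EXIT via top edge, pos 4
Path length (cell visits): 6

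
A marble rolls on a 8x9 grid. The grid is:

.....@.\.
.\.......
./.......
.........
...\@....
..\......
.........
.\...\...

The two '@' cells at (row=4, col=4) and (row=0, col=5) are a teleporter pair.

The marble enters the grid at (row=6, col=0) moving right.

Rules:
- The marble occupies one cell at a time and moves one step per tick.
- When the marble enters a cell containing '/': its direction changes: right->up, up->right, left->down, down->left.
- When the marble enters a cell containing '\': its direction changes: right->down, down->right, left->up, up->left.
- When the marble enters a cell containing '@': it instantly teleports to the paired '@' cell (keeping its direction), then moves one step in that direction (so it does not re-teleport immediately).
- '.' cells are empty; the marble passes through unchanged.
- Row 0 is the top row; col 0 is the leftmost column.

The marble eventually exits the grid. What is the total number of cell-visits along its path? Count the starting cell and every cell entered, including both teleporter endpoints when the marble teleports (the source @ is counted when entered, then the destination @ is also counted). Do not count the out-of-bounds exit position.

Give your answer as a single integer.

Answer: 9

Derivation:
Step 1: enter (6,0), '.' pass, move right to (6,1)
Step 2: enter (6,1), '.' pass, move right to (6,2)
Step 3: enter (6,2), '.' pass, move right to (6,3)
Step 4: enter (6,3), '.' pass, move right to (6,4)
Step 5: enter (6,4), '.' pass, move right to (6,5)
Step 6: enter (6,5), '.' pass, move right to (6,6)
Step 7: enter (6,6), '.' pass, move right to (6,7)
Step 8: enter (6,7), '.' pass, move right to (6,8)
Step 9: enter (6,8), '.' pass, move right to (6,9)
Step 10: at (6,9) — EXIT via right edge, pos 6
Path length (cell visits): 9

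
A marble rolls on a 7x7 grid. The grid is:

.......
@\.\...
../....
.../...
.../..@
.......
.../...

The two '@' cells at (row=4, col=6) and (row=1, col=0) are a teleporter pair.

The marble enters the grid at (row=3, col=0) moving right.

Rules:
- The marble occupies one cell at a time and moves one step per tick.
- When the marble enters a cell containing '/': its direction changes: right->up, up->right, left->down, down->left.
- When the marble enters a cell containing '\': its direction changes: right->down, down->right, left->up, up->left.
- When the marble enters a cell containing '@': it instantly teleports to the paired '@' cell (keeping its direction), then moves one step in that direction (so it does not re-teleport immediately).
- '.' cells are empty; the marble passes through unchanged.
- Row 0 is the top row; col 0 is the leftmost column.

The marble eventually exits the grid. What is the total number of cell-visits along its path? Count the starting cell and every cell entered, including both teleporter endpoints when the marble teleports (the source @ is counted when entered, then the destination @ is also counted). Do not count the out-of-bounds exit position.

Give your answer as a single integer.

Answer: 9

Derivation:
Step 1: enter (3,0), '.' pass, move right to (3,1)
Step 2: enter (3,1), '.' pass, move right to (3,2)
Step 3: enter (3,2), '.' pass, move right to (3,3)
Step 4: enter (3,3), '/' deflects right->up, move up to (2,3)
Step 5: enter (2,3), '.' pass, move up to (1,3)
Step 6: enter (1,3), '\' deflects up->left, move left to (1,2)
Step 7: enter (1,2), '.' pass, move left to (1,1)
Step 8: enter (1,1), '\' deflects left->up, move up to (0,1)
Step 9: enter (0,1), '.' pass, move up to (-1,1)
Step 10: at (-1,1) — EXIT via top edge, pos 1
Path length (cell visits): 9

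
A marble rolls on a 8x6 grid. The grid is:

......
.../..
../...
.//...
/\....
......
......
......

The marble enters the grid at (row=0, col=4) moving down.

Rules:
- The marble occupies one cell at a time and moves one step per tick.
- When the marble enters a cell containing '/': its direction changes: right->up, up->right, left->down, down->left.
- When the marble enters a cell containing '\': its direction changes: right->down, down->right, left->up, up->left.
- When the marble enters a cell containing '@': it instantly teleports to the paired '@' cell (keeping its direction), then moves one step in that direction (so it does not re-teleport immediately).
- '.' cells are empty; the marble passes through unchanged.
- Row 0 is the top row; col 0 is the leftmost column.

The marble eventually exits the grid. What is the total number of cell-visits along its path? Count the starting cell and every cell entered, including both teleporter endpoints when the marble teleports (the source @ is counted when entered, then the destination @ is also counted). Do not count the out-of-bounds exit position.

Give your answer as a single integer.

Step 1: enter (0,4), '.' pass, move down to (1,4)
Step 2: enter (1,4), '.' pass, move down to (2,4)
Step 3: enter (2,4), '.' pass, move down to (3,4)
Step 4: enter (3,4), '.' pass, move down to (4,4)
Step 5: enter (4,4), '.' pass, move down to (5,4)
Step 6: enter (5,4), '.' pass, move down to (6,4)
Step 7: enter (6,4), '.' pass, move down to (7,4)
Step 8: enter (7,4), '.' pass, move down to (8,4)
Step 9: at (8,4) — EXIT via bottom edge, pos 4
Path length (cell visits): 8

Answer: 8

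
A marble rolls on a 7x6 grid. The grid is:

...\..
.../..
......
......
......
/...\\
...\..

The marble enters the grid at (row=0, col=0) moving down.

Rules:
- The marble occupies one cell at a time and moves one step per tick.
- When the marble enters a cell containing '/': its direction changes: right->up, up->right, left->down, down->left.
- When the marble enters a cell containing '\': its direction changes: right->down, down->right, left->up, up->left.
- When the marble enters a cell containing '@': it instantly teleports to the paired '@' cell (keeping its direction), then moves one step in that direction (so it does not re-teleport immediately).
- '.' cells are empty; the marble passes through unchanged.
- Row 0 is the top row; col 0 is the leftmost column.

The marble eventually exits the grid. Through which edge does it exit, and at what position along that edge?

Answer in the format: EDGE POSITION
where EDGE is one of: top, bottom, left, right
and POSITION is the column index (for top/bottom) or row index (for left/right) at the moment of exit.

Step 1: enter (0,0), '.' pass, move down to (1,0)
Step 2: enter (1,0), '.' pass, move down to (2,0)
Step 3: enter (2,0), '.' pass, move down to (3,0)
Step 4: enter (3,0), '.' pass, move down to (4,0)
Step 5: enter (4,0), '.' pass, move down to (5,0)
Step 6: enter (5,0), '/' deflects down->left, move left to (5,-1)
Step 7: at (5,-1) — EXIT via left edge, pos 5

Answer: left 5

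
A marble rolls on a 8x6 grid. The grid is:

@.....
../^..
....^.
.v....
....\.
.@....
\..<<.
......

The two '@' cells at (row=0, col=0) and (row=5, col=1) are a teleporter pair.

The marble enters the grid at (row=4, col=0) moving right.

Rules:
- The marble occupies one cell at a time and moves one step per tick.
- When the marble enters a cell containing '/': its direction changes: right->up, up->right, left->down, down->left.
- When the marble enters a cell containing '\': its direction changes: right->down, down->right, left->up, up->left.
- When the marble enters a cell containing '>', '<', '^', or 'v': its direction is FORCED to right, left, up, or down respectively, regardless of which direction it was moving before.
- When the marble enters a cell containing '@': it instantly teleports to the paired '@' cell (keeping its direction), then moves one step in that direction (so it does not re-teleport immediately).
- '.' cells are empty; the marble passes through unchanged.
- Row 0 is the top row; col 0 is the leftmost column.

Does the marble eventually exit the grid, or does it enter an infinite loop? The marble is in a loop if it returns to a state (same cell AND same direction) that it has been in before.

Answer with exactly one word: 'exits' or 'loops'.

Answer: loops

Derivation:
Step 1: enter (4,0), '.' pass, move right to (4,1)
Step 2: enter (4,1), '.' pass, move right to (4,2)
Step 3: enter (4,2), '.' pass, move right to (4,3)
Step 4: enter (4,3), '.' pass, move right to (4,4)
Step 5: enter (4,4), '\' deflects right->down, move down to (5,4)
Step 6: enter (5,4), '.' pass, move down to (6,4)
Step 7: enter (6,4), '<' forces down->left, move left to (6,3)
Step 8: enter (6,3), '<' forces left->left, move left to (6,2)
Step 9: enter (6,2), '.' pass, move left to (6,1)
Step 10: enter (6,1), '.' pass, move left to (6,0)
Step 11: enter (6,0), '\' deflects left->up, move up to (5,0)
Step 12: enter (5,0), '.' pass, move up to (4,0)
Step 13: enter (4,0), '.' pass, move up to (3,0)
Step 14: enter (3,0), '.' pass, move up to (2,0)
Step 15: enter (2,0), '.' pass, move up to (1,0)
Step 16: enter (1,0), '.' pass, move up to (0,0)
Step 17: enter (0,0), '@' teleport (0,0)->(5,1), also enter (5,1), move up to (4,1)
Step 18: enter (4,1), '.' pass, move up to (3,1)
Step 19: enter (3,1), 'v' forces up->down, move down to (4,1)
Step 20: enter (4,1), '.' pass, move down to (5,1)
Step 21: enter (5,1), '@' teleport (5,1)->(0,0), also enter (0,0), move down to (1,0)
Step 22: enter (1,0), '.' pass, move down to (2,0)
Step 23: enter (2,0), '.' pass, move down to (3,0)
Step 24: enter (3,0), '.' pass, move down to (4,0)
Step 25: enter (4,0), '.' pass, move down to (5,0)
Step 26: enter (5,0), '.' pass, move down to (6,0)
Step 27: enter (6,0), '\' deflects down->right, move right to (6,1)
Step 28: enter (6,1), '.' pass, move right to (6,2)
Step 29: enter (6,2), '.' pass, move right to (6,3)
Step 30: enter (6,3), '<' forces right->left, move left to (6,2)
Step 31: at (6,2) dir=left — LOOP DETECTED (seen before)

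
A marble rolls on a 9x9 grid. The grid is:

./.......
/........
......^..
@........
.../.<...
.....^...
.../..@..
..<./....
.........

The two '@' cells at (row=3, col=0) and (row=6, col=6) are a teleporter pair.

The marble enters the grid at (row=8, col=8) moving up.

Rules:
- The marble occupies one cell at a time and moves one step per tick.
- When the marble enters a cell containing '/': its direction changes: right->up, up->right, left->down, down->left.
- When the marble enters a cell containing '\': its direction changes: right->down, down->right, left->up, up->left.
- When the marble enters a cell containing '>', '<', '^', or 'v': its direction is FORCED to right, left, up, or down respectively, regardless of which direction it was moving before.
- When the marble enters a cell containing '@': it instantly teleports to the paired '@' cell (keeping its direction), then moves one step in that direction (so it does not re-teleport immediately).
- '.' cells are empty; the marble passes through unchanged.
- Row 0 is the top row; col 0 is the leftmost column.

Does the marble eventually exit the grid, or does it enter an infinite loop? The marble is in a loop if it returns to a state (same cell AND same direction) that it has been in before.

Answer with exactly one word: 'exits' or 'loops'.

Answer: exits

Derivation:
Step 1: enter (8,8), '.' pass, move up to (7,8)
Step 2: enter (7,8), '.' pass, move up to (6,8)
Step 3: enter (6,8), '.' pass, move up to (5,8)
Step 4: enter (5,8), '.' pass, move up to (4,8)
Step 5: enter (4,8), '.' pass, move up to (3,8)
Step 6: enter (3,8), '.' pass, move up to (2,8)
Step 7: enter (2,8), '.' pass, move up to (1,8)
Step 8: enter (1,8), '.' pass, move up to (0,8)
Step 9: enter (0,8), '.' pass, move up to (-1,8)
Step 10: at (-1,8) — EXIT via top edge, pos 8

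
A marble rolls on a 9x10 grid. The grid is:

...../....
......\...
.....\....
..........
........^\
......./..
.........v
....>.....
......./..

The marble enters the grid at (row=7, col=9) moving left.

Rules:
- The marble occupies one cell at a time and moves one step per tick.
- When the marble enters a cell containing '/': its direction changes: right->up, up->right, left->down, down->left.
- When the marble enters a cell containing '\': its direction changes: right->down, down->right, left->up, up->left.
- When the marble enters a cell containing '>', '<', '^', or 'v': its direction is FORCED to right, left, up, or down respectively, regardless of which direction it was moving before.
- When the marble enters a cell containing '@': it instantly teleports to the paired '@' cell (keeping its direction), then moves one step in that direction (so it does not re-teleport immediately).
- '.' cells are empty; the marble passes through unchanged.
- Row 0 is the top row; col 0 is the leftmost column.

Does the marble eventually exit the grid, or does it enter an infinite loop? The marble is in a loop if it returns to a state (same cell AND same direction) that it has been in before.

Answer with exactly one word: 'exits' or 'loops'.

Answer: exits

Derivation:
Step 1: enter (7,9), '.' pass, move left to (7,8)
Step 2: enter (7,8), '.' pass, move left to (7,7)
Step 3: enter (7,7), '.' pass, move left to (7,6)
Step 4: enter (7,6), '.' pass, move left to (7,5)
Step 5: enter (7,5), '.' pass, move left to (7,4)
Step 6: enter (7,4), '>' forces left->right, move right to (7,5)
Step 7: enter (7,5), '.' pass, move right to (7,6)
Step 8: enter (7,6), '.' pass, move right to (7,7)
Step 9: enter (7,7), '.' pass, move right to (7,8)
Step 10: enter (7,8), '.' pass, move right to (7,9)
Step 11: enter (7,9), '.' pass, move right to (7,10)
Step 12: at (7,10) — EXIT via right edge, pos 7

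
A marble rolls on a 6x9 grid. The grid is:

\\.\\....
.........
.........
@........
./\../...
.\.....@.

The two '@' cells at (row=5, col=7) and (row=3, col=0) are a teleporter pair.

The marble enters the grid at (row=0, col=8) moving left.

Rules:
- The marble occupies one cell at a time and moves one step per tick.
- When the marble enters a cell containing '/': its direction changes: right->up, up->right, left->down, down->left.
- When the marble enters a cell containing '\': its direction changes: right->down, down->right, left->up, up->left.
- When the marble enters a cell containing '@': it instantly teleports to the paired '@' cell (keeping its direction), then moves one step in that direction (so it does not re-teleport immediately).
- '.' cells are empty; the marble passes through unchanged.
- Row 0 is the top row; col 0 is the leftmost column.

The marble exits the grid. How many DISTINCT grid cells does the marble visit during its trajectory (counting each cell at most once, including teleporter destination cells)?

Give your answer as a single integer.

Answer: 5

Derivation:
Step 1: enter (0,8), '.' pass, move left to (0,7)
Step 2: enter (0,7), '.' pass, move left to (0,6)
Step 3: enter (0,6), '.' pass, move left to (0,5)
Step 4: enter (0,5), '.' pass, move left to (0,4)
Step 5: enter (0,4), '\' deflects left->up, move up to (-1,4)
Step 6: at (-1,4) — EXIT via top edge, pos 4
Distinct cells visited: 5 (path length 5)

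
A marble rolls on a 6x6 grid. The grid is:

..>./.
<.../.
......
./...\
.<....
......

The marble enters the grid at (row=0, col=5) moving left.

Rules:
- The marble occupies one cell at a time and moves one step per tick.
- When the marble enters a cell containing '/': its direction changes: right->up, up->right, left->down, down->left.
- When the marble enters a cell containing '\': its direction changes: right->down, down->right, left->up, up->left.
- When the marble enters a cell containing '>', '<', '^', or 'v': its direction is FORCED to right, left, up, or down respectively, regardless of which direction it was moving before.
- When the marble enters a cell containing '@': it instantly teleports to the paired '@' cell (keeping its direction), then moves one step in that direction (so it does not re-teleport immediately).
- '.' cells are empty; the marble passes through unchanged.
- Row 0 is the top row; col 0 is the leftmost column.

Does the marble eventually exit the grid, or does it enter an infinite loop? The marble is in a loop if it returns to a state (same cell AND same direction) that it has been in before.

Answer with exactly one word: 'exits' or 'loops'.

Answer: exits

Derivation:
Step 1: enter (0,5), '.' pass, move left to (0,4)
Step 2: enter (0,4), '/' deflects left->down, move down to (1,4)
Step 3: enter (1,4), '/' deflects down->left, move left to (1,3)
Step 4: enter (1,3), '.' pass, move left to (1,2)
Step 5: enter (1,2), '.' pass, move left to (1,1)
Step 6: enter (1,1), '.' pass, move left to (1,0)
Step 7: enter (1,0), '<' forces left->left, move left to (1,-1)
Step 8: at (1,-1) — EXIT via left edge, pos 1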